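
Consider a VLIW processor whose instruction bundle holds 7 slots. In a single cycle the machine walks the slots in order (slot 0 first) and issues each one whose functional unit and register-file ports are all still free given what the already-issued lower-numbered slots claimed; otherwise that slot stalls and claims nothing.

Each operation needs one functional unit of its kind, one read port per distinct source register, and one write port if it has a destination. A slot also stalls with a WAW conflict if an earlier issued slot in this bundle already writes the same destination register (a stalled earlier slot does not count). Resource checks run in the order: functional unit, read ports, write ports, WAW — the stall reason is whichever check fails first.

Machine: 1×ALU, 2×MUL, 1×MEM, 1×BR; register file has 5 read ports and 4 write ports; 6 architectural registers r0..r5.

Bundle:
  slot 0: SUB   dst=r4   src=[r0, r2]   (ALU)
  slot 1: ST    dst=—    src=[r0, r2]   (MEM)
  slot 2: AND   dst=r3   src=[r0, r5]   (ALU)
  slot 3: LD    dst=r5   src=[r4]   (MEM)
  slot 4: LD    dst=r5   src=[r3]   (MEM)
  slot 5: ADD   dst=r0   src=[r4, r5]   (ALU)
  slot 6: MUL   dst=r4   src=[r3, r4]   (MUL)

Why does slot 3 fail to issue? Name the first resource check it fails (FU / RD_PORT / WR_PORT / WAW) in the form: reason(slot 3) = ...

reason(slot 3) = FU

slot 0 (ALU): ISSUE — free A0,Mu2,Ld1,B1 rp3 wp3
slot 1 (MEM): ISSUE — free A0,Mu2,Ld0,B1 rp1 wp3
slot 2 (ALU): stall FU — free A0,Mu2,Ld0,B1 rp1 wp3
slot 3 (MEM): stall FU — free A0,Mu2,Ld0,B1 rp1 wp3
slot 4 (MEM): stall FU — free A0,Mu2,Ld0,B1 rp1 wp3
slot 5 (ALU): stall FU — free A0,Mu2,Ld0,B1 rp1 wp3
slot 6 (MUL): stall RD_PORT — free A0,Mu2,Ld0,B1 rp1 wp3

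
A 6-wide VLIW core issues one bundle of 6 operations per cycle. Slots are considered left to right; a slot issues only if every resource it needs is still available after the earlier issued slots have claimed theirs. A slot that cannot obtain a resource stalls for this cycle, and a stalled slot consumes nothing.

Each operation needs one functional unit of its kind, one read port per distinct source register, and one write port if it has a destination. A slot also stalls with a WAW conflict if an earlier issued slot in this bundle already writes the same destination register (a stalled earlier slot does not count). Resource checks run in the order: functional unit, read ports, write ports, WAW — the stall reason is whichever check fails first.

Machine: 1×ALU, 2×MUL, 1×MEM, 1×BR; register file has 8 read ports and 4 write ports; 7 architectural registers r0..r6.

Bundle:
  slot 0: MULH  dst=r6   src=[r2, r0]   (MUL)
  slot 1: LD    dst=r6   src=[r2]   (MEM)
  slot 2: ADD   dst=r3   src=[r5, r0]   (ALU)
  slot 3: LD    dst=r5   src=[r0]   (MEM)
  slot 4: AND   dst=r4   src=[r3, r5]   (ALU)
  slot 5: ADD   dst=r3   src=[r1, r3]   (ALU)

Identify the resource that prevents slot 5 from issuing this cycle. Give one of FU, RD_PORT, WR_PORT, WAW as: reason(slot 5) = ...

reason(slot 5) = FU

#0 MUL src=r2,r0 dispatched  <A:1 Mu:1 Ld:1 B:1 rd:6 wr:3>
#1 MEM src=r2 held:WAW  <A:1 Mu:1 Ld:1 B:1 rd:6 wr:3>
#2 ALU src=r5,r0 dispatched  <A:0 Mu:1 Ld:1 B:1 rd:4 wr:2>
#3 MEM src=r0 dispatched  <A:0 Mu:1 Ld:0 B:1 rd:3 wr:1>
#4 ALU src=r3,r5 held:FU  <A:0 Mu:1 Ld:0 B:1 rd:3 wr:1>
#5 ALU src=r1,r3 held:FU  <A:0 Mu:1 Ld:0 B:1 rd:3 wr:1>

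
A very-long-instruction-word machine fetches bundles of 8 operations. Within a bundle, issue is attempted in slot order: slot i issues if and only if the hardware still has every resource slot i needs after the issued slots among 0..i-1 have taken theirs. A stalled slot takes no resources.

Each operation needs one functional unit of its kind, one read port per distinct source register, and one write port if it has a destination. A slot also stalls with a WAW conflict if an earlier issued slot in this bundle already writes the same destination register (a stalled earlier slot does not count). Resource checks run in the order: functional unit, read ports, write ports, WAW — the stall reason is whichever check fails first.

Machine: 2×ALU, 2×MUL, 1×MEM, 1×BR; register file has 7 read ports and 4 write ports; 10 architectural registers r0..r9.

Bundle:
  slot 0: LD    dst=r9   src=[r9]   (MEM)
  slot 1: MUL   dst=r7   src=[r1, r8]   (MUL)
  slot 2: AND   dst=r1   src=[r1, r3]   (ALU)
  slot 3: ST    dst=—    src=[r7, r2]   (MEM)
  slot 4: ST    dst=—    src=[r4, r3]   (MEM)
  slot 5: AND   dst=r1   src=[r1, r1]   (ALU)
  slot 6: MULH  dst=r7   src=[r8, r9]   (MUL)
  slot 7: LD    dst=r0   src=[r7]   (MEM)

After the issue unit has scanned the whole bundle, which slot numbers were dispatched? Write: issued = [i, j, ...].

slot 0 (MEM): ISSUE — free A2,Mu2,Ld0,B1 rp6 wp3
slot 1 (MUL): ISSUE — free A2,Mu1,Ld0,B1 rp4 wp2
slot 2 (ALU): ISSUE — free A1,Mu1,Ld0,B1 rp2 wp1
slot 3 (MEM): stall FU — free A1,Mu1,Ld0,B1 rp2 wp1
slot 4 (MEM): stall FU — free A1,Mu1,Ld0,B1 rp2 wp1
slot 5 (ALU): stall WAW — free A1,Mu1,Ld0,B1 rp2 wp1
slot 6 (MUL): stall WAW — free A1,Mu1,Ld0,B1 rp2 wp1
slot 7 (MEM): stall FU — free A1,Mu1,Ld0,B1 rp2 wp1

issued = [0, 1, 2]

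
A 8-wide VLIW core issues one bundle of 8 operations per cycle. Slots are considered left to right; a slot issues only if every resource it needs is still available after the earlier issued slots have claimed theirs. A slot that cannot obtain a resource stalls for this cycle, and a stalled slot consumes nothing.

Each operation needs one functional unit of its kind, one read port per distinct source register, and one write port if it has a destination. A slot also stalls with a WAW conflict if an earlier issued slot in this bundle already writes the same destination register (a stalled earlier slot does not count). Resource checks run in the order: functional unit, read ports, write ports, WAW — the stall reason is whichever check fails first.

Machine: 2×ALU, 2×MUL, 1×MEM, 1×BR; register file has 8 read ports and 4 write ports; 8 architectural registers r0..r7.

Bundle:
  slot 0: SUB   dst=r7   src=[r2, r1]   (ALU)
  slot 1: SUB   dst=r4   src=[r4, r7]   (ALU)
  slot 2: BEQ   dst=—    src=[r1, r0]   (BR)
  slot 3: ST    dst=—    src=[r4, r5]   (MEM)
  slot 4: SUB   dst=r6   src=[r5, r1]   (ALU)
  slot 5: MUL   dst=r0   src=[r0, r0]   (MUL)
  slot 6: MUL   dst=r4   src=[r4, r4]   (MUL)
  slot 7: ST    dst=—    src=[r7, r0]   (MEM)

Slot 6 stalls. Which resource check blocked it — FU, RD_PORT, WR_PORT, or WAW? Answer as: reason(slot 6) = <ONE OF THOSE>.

reason(slot 6) = RD_PORT

#0 ALU src=r2,r1 dispatched  <A:1 Mu:2 Ld:1 B:1 rd:6 wr:3>
#1 ALU src=r4,r7 dispatched  <A:0 Mu:2 Ld:1 B:1 rd:4 wr:2>
#2 BR src=r1,r0 dispatched  <A:0 Mu:2 Ld:1 B:0 rd:2 wr:2>
#3 MEM src=r4,r5 dispatched  <A:0 Mu:2 Ld:0 B:0 rd:0 wr:2>
#4 ALU src=r5,r1 held:FU  <A:0 Mu:2 Ld:0 B:0 rd:0 wr:2>
#5 MUL src=r0,r0 held:RD_PORT  <A:0 Mu:2 Ld:0 B:0 rd:0 wr:2>
#6 MUL src=r4,r4 held:RD_PORT  <A:0 Mu:2 Ld:0 B:0 rd:0 wr:2>
#7 MEM src=r7,r0 held:FU  <A:0 Mu:2 Ld:0 B:0 rd:0 wr:2>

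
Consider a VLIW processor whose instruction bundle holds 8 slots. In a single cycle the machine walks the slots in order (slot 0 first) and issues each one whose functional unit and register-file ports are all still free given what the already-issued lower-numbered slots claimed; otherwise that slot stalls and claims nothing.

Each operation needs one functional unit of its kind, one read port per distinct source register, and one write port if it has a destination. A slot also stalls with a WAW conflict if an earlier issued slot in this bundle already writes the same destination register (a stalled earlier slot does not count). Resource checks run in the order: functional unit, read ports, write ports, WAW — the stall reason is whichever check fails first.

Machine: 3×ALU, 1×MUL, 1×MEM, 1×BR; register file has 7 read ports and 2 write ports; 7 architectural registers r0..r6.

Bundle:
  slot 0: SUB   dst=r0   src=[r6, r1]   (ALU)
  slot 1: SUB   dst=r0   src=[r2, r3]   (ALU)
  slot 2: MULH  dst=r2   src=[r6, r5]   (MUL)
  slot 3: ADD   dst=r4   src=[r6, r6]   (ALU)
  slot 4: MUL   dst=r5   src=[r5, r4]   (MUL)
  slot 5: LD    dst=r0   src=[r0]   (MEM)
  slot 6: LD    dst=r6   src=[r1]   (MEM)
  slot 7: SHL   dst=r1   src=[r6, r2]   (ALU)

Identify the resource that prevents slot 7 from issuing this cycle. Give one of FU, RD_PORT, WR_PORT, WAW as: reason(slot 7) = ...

#0 ALU src=r6,r1 dispatched  <A:2 Mu:1 Ld:1 B:1 rd:5 wr:1>
#1 ALU src=r2,r3 held:WAW  <A:2 Mu:1 Ld:1 B:1 rd:5 wr:1>
#2 MUL src=r6,r5 dispatched  <A:2 Mu:0 Ld:1 B:1 rd:3 wr:0>
#3 ALU src=r6,r6 held:WR_PORT  <A:2 Mu:0 Ld:1 B:1 rd:3 wr:0>
#4 MUL src=r5,r4 held:FU  <A:2 Mu:0 Ld:1 B:1 rd:3 wr:0>
#5 MEM src=r0 held:WR_PORT  <A:2 Mu:0 Ld:1 B:1 rd:3 wr:0>
#6 MEM src=r1 held:WR_PORT  <A:2 Mu:0 Ld:1 B:1 rd:3 wr:0>
#7 ALU src=r6,r2 held:WR_PORT  <A:2 Mu:0 Ld:1 B:1 rd:3 wr:0>

reason(slot 7) = WR_PORT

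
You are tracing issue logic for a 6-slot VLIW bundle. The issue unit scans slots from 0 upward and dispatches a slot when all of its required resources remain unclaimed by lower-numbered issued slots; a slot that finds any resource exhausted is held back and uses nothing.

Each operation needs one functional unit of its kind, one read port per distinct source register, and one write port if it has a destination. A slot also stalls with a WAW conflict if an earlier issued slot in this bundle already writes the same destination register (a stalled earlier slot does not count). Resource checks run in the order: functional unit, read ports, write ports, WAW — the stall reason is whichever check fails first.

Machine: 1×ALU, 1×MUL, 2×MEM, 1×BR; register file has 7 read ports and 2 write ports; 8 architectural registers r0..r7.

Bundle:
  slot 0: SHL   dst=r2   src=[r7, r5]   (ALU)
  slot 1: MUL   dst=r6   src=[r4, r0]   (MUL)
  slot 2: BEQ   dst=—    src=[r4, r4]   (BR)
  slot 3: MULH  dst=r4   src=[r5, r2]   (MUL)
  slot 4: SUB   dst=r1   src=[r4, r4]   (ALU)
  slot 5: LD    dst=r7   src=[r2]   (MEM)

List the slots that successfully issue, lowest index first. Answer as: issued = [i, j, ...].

[0] ALU needs rd=2 wr=1: ok; after: ALU=0 MUL=1 MEM=2 BR=1, R=5, W=1
[1] MUL needs rd=2 wr=1: ok; after: ALU=0 MUL=0 MEM=2 BR=1, R=3, W=0
[2] BR needs rd=1 wr=0: ok; after: ALU=0 MUL=0 MEM=2 BR=0, R=2, W=0
[3] MUL needs rd=2 wr=1: FU; after: ALU=0 MUL=0 MEM=2 BR=0, R=2, W=0
[4] ALU needs rd=1 wr=1: FU; after: ALU=0 MUL=0 MEM=2 BR=0, R=2, W=0
[5] MEM needs rd=1 wr=1: WR_PORT; after: ALU=0 MUL=0 MEM=2 BR=0, R=2, W=0

issued = [0, 1, 2]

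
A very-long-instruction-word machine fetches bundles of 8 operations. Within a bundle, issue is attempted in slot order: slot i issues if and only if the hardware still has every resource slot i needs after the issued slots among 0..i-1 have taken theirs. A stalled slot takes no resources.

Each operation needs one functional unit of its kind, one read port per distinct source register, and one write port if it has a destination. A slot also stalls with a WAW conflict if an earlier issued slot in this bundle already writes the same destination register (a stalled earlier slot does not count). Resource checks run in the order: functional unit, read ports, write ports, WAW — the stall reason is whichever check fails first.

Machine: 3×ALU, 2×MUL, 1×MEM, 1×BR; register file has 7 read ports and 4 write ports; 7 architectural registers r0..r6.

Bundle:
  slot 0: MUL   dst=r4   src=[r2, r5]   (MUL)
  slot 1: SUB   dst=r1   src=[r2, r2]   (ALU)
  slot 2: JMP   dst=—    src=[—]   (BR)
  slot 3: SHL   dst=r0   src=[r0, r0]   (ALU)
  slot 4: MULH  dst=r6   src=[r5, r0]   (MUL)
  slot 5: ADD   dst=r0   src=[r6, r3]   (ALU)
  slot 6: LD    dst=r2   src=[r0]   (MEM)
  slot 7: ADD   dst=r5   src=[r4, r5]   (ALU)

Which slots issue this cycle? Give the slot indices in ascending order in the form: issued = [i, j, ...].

issued = [0, 1, 2, 3, 4]

#0 MUL src=r2,r5 dispatched  <A:3 Mu:1 Ld:1 B:1 rd:5 wr:3>
#1 ALU src=r2,r2 dispatched  <A:2 Mu:1 Ld:1 B:1 rd:4 wr:2>
#2 BR src=- dispatched  <A:2 Mu:1 Ld:1 B:0 rd:4 wr:2>
#3 ALU src=r0,r0 dispatched  <A:1 Mu:1 Ld:1 B:0 rd:3 wr:1>
#4 MUL src=r5,r0 dispatched  <A:1 Mu:0 Ld:1 B:0 rd:1 wr:0>
#5 ALU src=r6,r3 held:RD_PORT  <A:1 Mu:0 Ld:1 B:0 rd:1 wr:0>
#6 MEM src=r0 held:WR_PORT  <A:1 Mu:0 Ld:1 B:0 rd:1 wr:0>
#7 ALU src=r4,r5 held:RD_PORT  <A:1 Mu:0 Ld:1 B:0 rd:1 wr:0>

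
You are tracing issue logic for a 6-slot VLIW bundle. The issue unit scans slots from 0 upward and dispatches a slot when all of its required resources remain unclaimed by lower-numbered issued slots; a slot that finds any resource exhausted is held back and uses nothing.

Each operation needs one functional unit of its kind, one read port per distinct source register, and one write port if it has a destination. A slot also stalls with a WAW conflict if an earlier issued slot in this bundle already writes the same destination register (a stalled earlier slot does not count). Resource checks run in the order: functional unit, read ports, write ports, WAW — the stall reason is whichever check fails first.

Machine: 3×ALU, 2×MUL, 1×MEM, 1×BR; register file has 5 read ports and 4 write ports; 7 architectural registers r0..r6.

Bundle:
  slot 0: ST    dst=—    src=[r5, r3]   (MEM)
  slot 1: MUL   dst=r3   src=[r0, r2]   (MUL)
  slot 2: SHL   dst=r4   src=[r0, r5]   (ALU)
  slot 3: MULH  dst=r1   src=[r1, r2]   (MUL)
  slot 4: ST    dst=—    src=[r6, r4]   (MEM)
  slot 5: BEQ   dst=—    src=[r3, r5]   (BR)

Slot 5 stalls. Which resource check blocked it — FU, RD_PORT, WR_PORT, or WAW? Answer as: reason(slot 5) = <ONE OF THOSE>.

(0) want 1×MEM +2rd +0wr — yes → AL3|MU2|ME0|BR1|rd3|wr4
(1) want 1×MUL +2rd +1wr — yes → AL3|MU1|ME0|BR1|rd1|wr3
(2) want 1×ALU +2rd +1wr — RD_PORT → AL3|MU1|ME0|BR1|rd1|wr3
(3) want 1×MUL +2rd +1wr — RD_PORT → AL3|MU1|ME0|BR1|rd1|wr3
(4) want 1×MEM +2rd +0wr — FU → AL3|MU1|ME0|BR1|rd1|wr3
(5) want 1×BR +2rd +0wr — RD_PORT → AL3|MU1|ME0|BR1|rd1|wr3

reason(slot 5) = RD_PORT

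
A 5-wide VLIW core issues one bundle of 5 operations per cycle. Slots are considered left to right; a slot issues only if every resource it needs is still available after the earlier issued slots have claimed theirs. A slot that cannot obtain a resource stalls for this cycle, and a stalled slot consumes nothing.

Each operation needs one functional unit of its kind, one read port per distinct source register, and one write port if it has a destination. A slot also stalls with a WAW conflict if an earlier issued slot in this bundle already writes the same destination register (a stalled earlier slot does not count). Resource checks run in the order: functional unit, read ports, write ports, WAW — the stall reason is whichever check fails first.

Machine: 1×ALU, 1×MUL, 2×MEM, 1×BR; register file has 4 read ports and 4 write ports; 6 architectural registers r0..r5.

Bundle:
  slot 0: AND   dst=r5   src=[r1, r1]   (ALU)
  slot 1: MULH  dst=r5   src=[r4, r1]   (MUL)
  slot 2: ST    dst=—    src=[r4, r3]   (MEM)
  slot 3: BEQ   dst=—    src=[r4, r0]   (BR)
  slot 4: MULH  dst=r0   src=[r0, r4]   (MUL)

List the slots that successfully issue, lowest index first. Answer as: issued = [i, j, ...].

issued = [0, 2]

[0] ALU needs rd=1 wr=1: ok; after: ALU=0 MUL=1 MEM=2 BR=1, R=3, W=3
[1] MUL needs rd=2 wr=1: WAW; after: ALU=0 MUL=1 MEM=2 BR=1, R=3, W=3
[2] MEM needs rd=2 wr=0: ok; after: ALU=0 MUL=1 MEM=1 BR=1, R=1, W=3
[3] BR needs rd=2 wr=0: RD_PORT; after: ALU=0 MUL=1 MEM=1 BR=1, R=1, W=3
[4] MUL needs rd=2 wr=1: RD_PORT; after: ALU=0 MUL=1 MEM=1 BR=1, R=1, W=3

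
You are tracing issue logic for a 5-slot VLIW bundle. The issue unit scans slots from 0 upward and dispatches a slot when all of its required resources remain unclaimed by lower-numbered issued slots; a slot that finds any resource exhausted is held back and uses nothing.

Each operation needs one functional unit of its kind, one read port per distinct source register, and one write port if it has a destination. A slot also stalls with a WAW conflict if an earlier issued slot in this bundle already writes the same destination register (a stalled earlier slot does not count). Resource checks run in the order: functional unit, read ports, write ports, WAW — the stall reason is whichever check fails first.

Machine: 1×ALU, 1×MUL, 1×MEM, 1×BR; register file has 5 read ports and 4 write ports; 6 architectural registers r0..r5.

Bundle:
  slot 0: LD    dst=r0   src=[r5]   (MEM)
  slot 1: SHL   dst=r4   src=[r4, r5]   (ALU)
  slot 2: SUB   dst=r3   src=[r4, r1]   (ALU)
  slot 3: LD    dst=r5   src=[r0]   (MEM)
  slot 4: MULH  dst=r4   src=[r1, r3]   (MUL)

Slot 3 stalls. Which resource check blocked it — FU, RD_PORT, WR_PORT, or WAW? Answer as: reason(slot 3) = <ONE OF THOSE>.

(0) want 1×MEM +1rd +1wr — yes → AL1|MU1|ME0|BR1|rd4|wr3
(1) want 1×ALU +2rd +1wr — yes → AL0|MU1|ME0|BR1|rd2|wr2
(2) want 1×ALU +2rd +1wr — FU → AL0|MU1|ME0|BR1|rd2|wr2
(3) want 1×MEM +1rd +1wr — FU → AL0|MU1|ME0|BR1|rd2|wr2
(4) want 1×MUL +2rd +1wr — WAW → AL0|MU1|ME0|BR1|rd2|wr2

reason(slot 3) = FU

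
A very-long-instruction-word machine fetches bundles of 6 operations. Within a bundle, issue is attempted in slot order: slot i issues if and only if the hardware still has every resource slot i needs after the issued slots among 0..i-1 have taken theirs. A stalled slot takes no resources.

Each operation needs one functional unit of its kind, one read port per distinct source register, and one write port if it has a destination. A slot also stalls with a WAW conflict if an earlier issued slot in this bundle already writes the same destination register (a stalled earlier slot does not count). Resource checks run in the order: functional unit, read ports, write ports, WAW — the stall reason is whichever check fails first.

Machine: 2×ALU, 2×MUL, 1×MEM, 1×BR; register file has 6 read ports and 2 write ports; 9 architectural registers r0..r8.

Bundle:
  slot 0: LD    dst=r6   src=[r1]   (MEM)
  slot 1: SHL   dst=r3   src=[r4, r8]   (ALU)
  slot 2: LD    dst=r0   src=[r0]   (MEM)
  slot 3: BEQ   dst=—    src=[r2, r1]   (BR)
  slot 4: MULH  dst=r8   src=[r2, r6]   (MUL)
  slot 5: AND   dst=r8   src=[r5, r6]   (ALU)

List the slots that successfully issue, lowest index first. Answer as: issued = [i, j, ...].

issued = [0, 1, 3]

(0) want 1×MEM +1rd +1wr — yes → AL2|MU2|ME0|BR1|rd5|wr1
(1) want 1×ALU +2rd +1wr — yes → AL1|MU2|ME0|BR1|rd3|wr0
(2) want 1×MEM +1rd +1wr — FU → AL1|MU2|ME0|BR1|rd3|wr0
(3) want 1×BR +2rd +0wr — yes → AL1|MU2|ME0|BR0|rd1|wr0
(4) want 1×MUL +2rd +1wr — RD_PORT → AL1|MU2|ME0|BR0|rd1|wr0
(5) want 1×ALU +2rd +1wr — RD_PORT → AL1|MU2|ME0|BR0|rd1|wr0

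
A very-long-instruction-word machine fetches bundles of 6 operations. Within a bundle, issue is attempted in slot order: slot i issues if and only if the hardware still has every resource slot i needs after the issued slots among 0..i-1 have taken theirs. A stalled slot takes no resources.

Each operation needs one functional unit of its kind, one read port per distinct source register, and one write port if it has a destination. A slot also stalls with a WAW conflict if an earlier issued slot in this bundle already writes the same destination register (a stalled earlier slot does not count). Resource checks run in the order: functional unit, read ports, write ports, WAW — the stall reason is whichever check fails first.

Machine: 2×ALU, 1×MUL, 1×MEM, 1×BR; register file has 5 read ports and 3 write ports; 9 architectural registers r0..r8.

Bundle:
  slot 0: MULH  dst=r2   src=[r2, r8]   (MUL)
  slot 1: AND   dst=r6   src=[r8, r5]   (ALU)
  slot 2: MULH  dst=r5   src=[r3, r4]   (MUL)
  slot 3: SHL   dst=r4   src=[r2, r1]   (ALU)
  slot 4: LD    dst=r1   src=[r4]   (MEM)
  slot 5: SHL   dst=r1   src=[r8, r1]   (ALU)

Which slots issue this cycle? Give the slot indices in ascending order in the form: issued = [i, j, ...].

issued = [0, 1, 4]

slot 0 (MUL): ISSUE — free A2,Mu0,Ld1,B1 rp3 wp2
slot 1 (ALU): ISSUE — free A1,Mu0,Ld1,B1 rp1 wp1
slot 2 (MUL): stall FU — free A1,Mu0,Ld1,B1 rp1 wp1
slot 3 (ALU): stall RD_PORT — free A1,Mu0,Ld1,B1 rp1 wp1
slot 4 (MEM): ISSUE — free A1,Mu0,Ld0,B1 rp0 wp0
slot 5 (ALU): stall RD_PORT — free A1,Mu0,Ld0,B1 rp0 wp0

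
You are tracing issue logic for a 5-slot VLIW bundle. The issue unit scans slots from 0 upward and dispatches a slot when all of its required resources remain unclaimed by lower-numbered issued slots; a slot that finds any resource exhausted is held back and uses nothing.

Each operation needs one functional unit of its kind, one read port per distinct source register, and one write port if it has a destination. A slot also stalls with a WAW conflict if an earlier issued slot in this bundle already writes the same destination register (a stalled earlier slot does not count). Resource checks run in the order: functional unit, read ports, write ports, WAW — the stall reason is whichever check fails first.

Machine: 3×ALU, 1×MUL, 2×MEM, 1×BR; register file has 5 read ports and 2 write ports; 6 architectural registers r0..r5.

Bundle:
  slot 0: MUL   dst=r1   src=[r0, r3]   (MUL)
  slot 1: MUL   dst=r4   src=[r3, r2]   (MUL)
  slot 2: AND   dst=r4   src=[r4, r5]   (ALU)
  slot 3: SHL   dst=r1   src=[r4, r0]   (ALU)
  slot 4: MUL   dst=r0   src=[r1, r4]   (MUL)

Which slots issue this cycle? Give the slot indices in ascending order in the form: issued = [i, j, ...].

#0 MUL src=r0,r3 dispatched  <A:3 Mu:0 Ld:2 B:1 rd:3 wr:1>
#1 MUL src=r3,r2 held:FU  <A:3 Mu:0 Ld:2 B:1 rd:3 wr:1>
#2 ALU src=r4,r5 dispatched  <A:2 Mu:0 Ld:2 B:1 rd:1 wr:0>
#3 ALU src=r4,r0 held:RD_PORT  <A:2 Mu:0 Ld:2 B:1 rd:1 wr:0>
#4 MUL src=r1,r4 held:FU  <A:2 Mu:0 Ld:2 B:1 rd:1 wr:0>

issued = [0, 2]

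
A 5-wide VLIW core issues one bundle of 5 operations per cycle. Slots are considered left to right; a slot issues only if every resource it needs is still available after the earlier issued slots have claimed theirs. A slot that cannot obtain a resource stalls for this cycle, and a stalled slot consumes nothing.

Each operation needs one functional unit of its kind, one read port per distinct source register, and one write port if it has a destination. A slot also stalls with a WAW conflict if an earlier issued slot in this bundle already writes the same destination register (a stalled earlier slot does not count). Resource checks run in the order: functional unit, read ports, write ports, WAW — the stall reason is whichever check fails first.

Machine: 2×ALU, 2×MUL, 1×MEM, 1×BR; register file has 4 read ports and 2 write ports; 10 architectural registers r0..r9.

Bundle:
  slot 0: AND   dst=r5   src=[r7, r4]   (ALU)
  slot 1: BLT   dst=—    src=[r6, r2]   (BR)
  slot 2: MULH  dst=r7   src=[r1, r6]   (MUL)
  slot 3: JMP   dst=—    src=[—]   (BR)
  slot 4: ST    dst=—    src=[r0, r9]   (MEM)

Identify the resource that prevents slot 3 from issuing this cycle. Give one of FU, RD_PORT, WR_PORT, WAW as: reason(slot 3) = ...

reason(slot 3) = FU

[0] ALU needs rd=2 wr=1: ok; after: ALU=1 MUL=2 MEM=1 BR=1, R=2, W=1
[1] BR needs rd=2 wr=0: ok; after: ALU=1 MUL=2 MEM=1 BR=0, R=0, W=1
[2] MUL needs rd=2 wr=1: RD_PORT; after: ALU=1 MUL=2 MEM=1 BR=0, R=0, W=1
[3] BR needs rd=0 wr=0: FU; after: ALU=1 MUL=2 MEM=1 BR=0, R=0, W=1
[4] MEM needs rd=2 wr=0: RD_PORT; after: ALU=1 MUL=2 MEM=1 BR=0, R=0, W=1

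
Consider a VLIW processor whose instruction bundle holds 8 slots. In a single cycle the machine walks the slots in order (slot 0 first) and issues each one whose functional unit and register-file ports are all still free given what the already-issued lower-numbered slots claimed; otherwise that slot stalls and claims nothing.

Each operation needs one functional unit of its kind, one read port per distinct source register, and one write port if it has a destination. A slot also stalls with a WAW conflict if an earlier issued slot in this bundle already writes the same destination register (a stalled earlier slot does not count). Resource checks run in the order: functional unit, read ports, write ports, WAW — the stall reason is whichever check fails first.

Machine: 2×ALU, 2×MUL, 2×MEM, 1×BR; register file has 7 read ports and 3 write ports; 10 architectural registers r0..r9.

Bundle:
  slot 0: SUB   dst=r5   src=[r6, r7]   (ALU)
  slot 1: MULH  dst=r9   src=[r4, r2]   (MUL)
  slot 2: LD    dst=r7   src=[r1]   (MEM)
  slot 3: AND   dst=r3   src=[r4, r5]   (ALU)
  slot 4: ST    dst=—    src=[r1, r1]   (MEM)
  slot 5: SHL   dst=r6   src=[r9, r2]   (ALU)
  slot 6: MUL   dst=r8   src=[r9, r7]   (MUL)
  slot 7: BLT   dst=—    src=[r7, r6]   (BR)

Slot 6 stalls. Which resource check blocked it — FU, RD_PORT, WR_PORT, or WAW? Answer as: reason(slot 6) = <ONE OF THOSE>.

reason(slot 6) = RD_PORT

#0 ALU src=r6,r7 dispatched  <A:1 Mu:2 Ld:2 B:1 rd:5 wr:2>
#1 MUL src=r4,r2 dispatched  <A:1 Mu:1 Ld:2 B:1 rd:3 wr:1>
#2 MEM src=r1 dispatched  <A:1 Mu:1 Ld:1 B:1 rd:2 wr:0>
#3 ALU src=r4,r5 held:WR_PORT  <A:1 Mu:1 Ld:1 B:1 rd:2 wr:0>
#4 MEM src=r1,r1 dispatched  <A:1 Mu:1 Ld:0 B:1 rd:1 wr:0>
#5 ALU src=r9,r2 held:RD_PORT  <A:1 Mu:1 Ld:0 B:1 rd:1 wr:0>
#6 MUL src=r9,r7 held:RD_PORT  <A:1 Mu:1 Ld:0 B:1 rd:1 wr:0>
#7 BR src=r7,r6 held:RD_PORT  <A:1 Mu:1 Ld:0 B:1 rd:1 wr:0>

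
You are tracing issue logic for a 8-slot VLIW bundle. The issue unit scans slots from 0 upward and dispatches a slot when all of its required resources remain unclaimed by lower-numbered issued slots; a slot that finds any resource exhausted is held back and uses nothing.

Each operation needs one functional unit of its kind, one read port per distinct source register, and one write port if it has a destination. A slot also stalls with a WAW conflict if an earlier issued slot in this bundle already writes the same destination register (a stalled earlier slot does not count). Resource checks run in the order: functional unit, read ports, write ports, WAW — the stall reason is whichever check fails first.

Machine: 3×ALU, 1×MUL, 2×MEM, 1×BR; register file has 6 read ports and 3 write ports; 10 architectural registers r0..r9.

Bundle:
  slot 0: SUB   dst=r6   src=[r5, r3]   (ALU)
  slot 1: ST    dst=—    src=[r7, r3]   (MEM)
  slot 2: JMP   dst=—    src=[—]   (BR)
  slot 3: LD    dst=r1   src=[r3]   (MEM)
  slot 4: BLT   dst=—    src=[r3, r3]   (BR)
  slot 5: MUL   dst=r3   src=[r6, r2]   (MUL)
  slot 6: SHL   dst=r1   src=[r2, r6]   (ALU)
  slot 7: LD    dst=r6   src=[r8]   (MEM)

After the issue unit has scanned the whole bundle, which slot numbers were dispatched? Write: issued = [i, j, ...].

(0) want 1×ALU +2rd +1wr — yes → AL2|MU1|ME2|BR1|rd4|wr2
(1) want 1×MEM +2rd +0wr — yes → AL2|MU1|ME1|BR1|rd2|wr2
(2) want 1×BR +0rd +0wr — yes → AL2|MU1|ME1|BR0|rd2|wr2
(3) want 1×MEM +1rd +1wr — yes → AL2|MU1|ME0|BR0|rd1|wr1
(4) want 1×BR +1rd +0wr — FU → AL2|MU1|ME0|BR0|rd1|wr1
(5) want 1×MUL +2rd +1wr — RD_PORT → AL2|MU1|ME0|BR0|rd1|wr1
(6) want 1×ALU +2rd +1wr — RD_PORT → AL2|MU1|ME0|BR0|rd1|wr1
(7) want 1×MEM +1rd +1wr — FU → AL2|MU1|ME0|BR0|rd1|wr1

issued = [0, 1, 2, 3]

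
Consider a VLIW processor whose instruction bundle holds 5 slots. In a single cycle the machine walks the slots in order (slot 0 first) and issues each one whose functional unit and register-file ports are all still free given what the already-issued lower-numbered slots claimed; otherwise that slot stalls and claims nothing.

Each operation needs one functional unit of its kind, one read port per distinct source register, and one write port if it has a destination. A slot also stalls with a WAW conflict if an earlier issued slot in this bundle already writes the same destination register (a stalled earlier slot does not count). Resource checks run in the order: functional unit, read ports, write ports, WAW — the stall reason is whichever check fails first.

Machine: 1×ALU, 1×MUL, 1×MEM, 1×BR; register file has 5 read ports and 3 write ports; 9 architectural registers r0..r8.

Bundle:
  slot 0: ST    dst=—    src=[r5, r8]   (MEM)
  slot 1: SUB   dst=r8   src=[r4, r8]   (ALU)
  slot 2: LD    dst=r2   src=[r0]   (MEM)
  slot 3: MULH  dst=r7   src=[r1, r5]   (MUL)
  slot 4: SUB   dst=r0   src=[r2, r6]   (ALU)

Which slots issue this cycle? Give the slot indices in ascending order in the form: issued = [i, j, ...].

issued = [0, 1]

  0. MEM ⇒ go  {1A/1Mu/0Ld/1B | 3r 3w}
  1. ALU→r8 ⇒ go  {0A/1Mu/0Ld/1B | 1r 2w}
  2. MEM→r2 ⇒ no(FU)  {0A/1Mu/0Ld/1B | 1r 2w}
  3. MUL→r7 ⇒ no(RD_PORT)  {0A/1Mu/0Ld/1B | 1r 2w}
  4. ALU→r0 ⇒ no(FU)  {0A/1Mu/0Ld/1B | 1r 2w}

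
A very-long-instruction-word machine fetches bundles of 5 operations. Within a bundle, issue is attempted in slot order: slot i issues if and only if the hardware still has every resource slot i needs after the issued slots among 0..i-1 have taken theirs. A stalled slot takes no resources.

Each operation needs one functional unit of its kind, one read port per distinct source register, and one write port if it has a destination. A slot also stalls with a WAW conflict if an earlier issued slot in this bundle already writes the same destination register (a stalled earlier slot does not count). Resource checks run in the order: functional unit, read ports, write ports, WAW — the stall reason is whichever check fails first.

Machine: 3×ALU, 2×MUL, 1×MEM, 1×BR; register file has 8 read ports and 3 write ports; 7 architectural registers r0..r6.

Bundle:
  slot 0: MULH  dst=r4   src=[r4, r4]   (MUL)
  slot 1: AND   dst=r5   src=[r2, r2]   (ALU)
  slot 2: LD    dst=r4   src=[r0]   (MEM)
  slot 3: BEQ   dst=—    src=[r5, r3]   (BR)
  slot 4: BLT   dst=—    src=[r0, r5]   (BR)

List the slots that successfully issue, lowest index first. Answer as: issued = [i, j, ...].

issued = [0, 1, 3]

[0] MUL needs rd=1 wr=1: ok; after: ALU=3 MUL=1 MEM=1 BR=1, R=7, W=2
[1] ALU needs rd=1 wr=1: ok; after: ALU=2 MUL=1 MEM=1 BR=1, R=6, W=1
[2] MEM needs rd=1 wr=1: WAW; after: ALU=2 MUL=1 MEM=1 BR=1, R=6, W=1
[3] BR needs rd=2 wr=0: ok; after: ALU=2 MUL=1 MEM=1 BR=0, R=4, W=1
[4] BR needs rd=2 wr=0: FU; after: ALU=2 MUL=1 MEM=1 BR=0, R=4, W=1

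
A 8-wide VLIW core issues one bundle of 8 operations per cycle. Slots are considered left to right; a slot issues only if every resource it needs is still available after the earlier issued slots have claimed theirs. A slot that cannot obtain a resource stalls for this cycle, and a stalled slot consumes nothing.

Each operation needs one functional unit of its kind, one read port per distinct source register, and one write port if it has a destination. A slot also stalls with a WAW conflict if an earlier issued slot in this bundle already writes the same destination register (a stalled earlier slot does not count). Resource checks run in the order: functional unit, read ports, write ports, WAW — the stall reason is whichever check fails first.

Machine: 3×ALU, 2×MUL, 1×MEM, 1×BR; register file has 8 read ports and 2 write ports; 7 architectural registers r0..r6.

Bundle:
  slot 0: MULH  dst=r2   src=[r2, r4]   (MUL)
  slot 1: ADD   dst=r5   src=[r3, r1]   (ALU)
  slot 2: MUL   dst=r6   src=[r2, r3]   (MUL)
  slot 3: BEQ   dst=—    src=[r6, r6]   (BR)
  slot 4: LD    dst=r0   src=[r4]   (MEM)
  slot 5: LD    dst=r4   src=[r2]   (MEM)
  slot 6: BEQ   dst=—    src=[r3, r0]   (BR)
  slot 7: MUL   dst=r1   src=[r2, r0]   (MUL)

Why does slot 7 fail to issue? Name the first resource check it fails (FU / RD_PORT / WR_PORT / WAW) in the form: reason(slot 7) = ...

[0] MUL needs rd=2 wr=1: ok; after: ALU=3 MUL=1 MEM=1 BR=1, R=6, W=1
[1] ALU needs rd=2 wr=1: ok; after: ALU=2 MUL=1 MEM=1 BR=1, R=4, W=0
[2] MUL needs rd=2 wr=1: WR_PORT; after: ALU=2 MUL=1 MEM=1 BR=1, R=4, W=0
[3] BR needs rd=1 wr=0: ok; after: ALU=2 MUL=1 MEM=1 BR=0, R=3, W=0
[4] MEM needs rd=1 wr=1: WR_PORT; after: ALU=2 MUL=1 MEM=1 BR=0, R=3, W=0
[5] MEM needs rd=1 wr=1: WR_PORT; after: ALU=2 MUL=1 MEM=1 BR=0, R=3, W=0
[6] BR needs rd=2 wr=0: FU; after: ALU=2 MUL=1 MEM=1 BR=0, R=3, W=0
[7] MUL needs rd=2 wr=1: WR_PORT; after: ALU=2 MUL=1 MEM=1 BR=0, R=3, W=0

reason(slot 7) = WR_PORT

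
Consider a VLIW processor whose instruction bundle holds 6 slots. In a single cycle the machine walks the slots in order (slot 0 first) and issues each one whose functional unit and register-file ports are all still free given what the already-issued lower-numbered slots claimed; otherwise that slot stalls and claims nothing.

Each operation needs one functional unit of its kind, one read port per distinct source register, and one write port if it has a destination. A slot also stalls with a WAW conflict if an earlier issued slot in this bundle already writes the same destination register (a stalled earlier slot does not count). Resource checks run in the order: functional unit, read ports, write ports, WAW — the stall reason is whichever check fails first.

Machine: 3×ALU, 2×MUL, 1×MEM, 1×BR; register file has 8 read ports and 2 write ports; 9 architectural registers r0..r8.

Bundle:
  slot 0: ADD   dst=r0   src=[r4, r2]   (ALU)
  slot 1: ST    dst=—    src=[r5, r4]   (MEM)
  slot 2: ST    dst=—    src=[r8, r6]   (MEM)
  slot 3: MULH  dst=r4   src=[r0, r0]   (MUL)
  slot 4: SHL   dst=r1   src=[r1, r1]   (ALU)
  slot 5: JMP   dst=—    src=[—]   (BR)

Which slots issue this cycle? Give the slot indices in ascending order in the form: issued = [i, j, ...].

issued = [0, 1, 3, 5]

slot 0 (ALU): ISSUE — free A2,Mu2,Ld1,B1 rp6 wp1
slot 1 (MEM): ISSUE — free A2,Mu2,Ld0,B1 rp4 wp1
slot 2 (MEM): stall FU — free A2,Mu2,Ld0,B1 rp4 wp1
slot 3 (MUL): ISSUE — free A2,Mu1,Ld0,B1 rp3 wp0
slot 4 (ALU): stall WR_PORT — free A2,Mu1,Ld0,B1 rp3 wp0
slot 5 (BR): ISSUE — free A2,Mu1,Ld0,B0 rp3 wp0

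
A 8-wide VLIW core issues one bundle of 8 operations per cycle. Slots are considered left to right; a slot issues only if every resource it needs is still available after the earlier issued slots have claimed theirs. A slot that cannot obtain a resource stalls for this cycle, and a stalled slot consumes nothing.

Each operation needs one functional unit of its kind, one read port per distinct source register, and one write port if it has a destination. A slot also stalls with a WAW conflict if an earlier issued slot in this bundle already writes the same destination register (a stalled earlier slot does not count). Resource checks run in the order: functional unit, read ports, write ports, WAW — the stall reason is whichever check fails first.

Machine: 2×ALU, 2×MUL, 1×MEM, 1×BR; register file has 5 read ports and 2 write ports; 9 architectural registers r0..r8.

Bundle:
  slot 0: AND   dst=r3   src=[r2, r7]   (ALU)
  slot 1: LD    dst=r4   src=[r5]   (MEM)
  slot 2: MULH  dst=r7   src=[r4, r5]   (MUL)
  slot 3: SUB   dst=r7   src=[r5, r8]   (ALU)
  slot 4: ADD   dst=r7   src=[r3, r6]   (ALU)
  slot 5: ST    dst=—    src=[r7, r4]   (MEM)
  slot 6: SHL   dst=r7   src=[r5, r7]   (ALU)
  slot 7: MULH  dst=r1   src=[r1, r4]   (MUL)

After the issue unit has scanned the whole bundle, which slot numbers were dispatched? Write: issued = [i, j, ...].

issued = [0, 1]

[0] ALU needs rd=2 wr=1: ok; after: ALU=1 MUL=2 MEM=1 BR=1, R=3, W=1
[1] MEM needs rd=1 wr=1: ok; after: ALU=1 MUL=2 MEM=0 BR=1, R=2, W=0
[2] MUL needs rd=2 wr=1: WR_PORT; after: ALU=1 MUL=2 MEM=0 BR=1, R=2, W=0
[3] ALU needs rd=2 wr=1: WR_PORT; after: ALU=1 MUL=2 MEM=0 BR=1, R=2, W=0
[4] ALU needs rd=2 wr=1: WR_PORT; after: ALU=1 MUL=2 MEM=0 BR=1, R=2, W=0
[5] MEM needs rd=2 wr=0: FU; after: ALU=1 MUL=2 MEM=0 BR=1, R=2, W=0
[6] ALU needs rd=2 wr=1: WR_PORT; after: ALU=1 MUL=2 MEM=0 BR=1, R=2, W=0
[7] MUL needs rd=2 wr=1: WR_PORT; after: ALU=1 MUL=2 MEM=0 BR=1, R=2, W=0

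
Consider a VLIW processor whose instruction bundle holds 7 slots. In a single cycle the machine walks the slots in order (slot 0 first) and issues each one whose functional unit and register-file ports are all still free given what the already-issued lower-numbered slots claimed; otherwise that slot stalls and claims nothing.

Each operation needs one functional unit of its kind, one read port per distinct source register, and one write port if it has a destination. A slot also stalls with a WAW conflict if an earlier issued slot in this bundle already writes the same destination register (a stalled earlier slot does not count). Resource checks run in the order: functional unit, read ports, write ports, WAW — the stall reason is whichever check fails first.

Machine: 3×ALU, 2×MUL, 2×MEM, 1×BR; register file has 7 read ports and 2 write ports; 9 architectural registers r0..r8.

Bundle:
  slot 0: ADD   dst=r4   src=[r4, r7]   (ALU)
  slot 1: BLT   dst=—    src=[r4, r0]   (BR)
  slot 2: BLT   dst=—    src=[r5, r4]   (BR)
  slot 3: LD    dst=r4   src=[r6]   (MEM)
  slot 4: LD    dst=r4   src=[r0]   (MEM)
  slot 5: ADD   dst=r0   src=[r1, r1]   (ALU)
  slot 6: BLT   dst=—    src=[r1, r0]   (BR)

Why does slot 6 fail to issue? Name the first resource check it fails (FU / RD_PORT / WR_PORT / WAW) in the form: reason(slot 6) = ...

reason(slot 6) = FU

#0 ALU src=r4,r7 dispatched  <A:2 Mu:2 Ld:2 B:1 rd:5 wr:1>
#1 BR src=r4,r0 dispatched  <A:2 Mu:2 Ld:2 B:0 rd:3 wr:1>
#2 BR src=r5,r4 held:FU  <A:2 Mu:2 Ld:2 B:0 rd:3 wr:1>
#3 MEM src=r6 held:WAW  <A:2 Mu:2 Ld:2 B:0 rd:3 wr:1>
#4 MEM src=r0 held:WAW  <A:2 Mu:2 Ld:2 B:0 rd:3 wr:1>
#5 ALU src=r1,r1 dispatched  <A:1 Mu:2 Ld:2 B:0 rd:2 wr:0>
#6 BR src=r1,r0 held:FU  <A:1 Mu:2 Ld:2 B:0 rd:2 wr:0>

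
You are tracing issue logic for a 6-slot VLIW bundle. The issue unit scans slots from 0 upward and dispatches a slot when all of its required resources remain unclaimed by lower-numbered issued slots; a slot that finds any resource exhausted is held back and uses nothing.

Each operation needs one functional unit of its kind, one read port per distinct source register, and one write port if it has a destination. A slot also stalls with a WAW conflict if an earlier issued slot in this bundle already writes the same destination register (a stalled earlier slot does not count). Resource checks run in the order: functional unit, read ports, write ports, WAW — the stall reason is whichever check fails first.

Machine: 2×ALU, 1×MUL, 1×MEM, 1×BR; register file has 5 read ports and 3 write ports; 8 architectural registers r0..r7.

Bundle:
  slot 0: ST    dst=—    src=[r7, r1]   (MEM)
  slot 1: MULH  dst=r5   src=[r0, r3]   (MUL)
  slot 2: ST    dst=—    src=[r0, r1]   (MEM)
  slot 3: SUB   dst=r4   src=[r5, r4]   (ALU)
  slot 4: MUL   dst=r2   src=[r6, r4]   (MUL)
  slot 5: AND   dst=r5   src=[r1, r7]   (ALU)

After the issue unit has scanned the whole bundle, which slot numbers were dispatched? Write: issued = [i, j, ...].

[0] MEM needs rd=2 wr=0: ok; after: ALU=2 MUL=1 MEM=0 BR=1, R=3, W=3
[1] MUL needs rd=2 wr=1: ok; after: ALU=2 MUL=0 MEM=0 BR=1, R=1, W=2
[2] MEM needs rd=2 wr=0: FU; after: ALU=2 MUL=0 MEM=0 BR=1, R=1, W=2
[3] ALU needs rd=2 wr=1: RD_PORT; after: ALU=2 MUL=0 MEM=0 BR=1, R=1, W=2
[4] MUL needs rd=2 wr=1: FU; after: ALU=2 MUL=0 MEM=0 BR=1, R=1, W=2
[5] ALU needs rd=2 wr=1: RD_PORT; after: ALU=2 MUL=0 MEM=0 BR=1, R=1, W=2

issued = [0, 1]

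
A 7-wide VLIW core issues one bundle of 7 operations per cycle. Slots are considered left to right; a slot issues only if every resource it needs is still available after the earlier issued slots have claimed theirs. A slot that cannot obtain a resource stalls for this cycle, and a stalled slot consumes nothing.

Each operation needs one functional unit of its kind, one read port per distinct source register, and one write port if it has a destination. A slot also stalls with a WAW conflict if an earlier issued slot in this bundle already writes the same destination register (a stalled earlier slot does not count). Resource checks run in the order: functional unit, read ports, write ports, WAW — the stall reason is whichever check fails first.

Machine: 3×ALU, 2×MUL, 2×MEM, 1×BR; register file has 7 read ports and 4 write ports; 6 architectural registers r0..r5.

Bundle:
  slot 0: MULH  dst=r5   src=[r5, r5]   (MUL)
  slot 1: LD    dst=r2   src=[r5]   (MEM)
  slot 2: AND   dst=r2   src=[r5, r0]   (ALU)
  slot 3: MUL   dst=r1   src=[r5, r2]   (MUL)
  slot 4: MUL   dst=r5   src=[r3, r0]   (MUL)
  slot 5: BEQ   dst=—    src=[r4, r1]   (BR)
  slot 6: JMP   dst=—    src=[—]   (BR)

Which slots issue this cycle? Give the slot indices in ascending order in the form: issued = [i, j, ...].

  0. MUL→r5 ⇒ go  {3A/1Mu/2Ld/1B | 6r 3w}
  1. MEM→r2 ⇒ go  {3A/1Mu/1Ld/1B | 5r 2w}
  2. ALU→r2 ⇒ no(WAW)  {3A/1Mu/1Ld/1B | 5r 2w}
  3. MUL→r1 ⇒ go  {3A/0Mu/1Ld/1B | 3r 1w}
  4. MUL→r5 ⇒ no(FU)  {3A/0Mu/1Ld/1B | 3r 1w}
  5. BR ⇒ go  {3A/0Mu/1Ld/0B | 1r 1w}
  6. BR ⇒ no(FU)  {3A/0Mu/1Ld/0B | 1r 1w}

issued = [0, 1, 3, 5]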